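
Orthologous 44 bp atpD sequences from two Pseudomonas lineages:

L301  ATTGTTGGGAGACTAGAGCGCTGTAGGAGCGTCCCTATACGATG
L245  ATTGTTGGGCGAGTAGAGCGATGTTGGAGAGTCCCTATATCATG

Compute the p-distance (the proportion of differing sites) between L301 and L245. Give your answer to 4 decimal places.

0.1591

The sequences differ at positions 10 (A/C), 13 (C/G), 21 (C/A), 25 (A/T), 30 (C/A), 40 (C/T), 41 (G/C).
There are 7 differences over 44 sites, so p = 7/44 = 0.1591.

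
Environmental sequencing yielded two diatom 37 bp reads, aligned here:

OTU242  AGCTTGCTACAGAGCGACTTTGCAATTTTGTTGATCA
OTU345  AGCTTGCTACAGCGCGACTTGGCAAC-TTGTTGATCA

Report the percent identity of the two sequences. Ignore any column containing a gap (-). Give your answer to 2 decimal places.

91.67%

Excluding the 1 gap column leaves 36 comparable sites.
The sequences differ at positions 13 (A/C), 21 (T/G), 26 (T/C).
33 of the 36 comparable sites match, so the percent identity is 33/36 × 100 = 91.67%.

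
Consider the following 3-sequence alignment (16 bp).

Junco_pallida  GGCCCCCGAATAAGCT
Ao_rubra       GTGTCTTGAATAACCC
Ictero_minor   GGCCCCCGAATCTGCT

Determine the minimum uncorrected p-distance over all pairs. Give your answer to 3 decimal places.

0.125

Pairwise Hamming distances:
  Junco_pallida vs Ao_rubra: 7
  Junco_pallida vs Ictero_minor: 2
  Ao_rubra vs Ictero_minor: 9
The smallest is 2 mismatches, between Junco_pallida and Ictero_minor; p = 2/16 = 0.125.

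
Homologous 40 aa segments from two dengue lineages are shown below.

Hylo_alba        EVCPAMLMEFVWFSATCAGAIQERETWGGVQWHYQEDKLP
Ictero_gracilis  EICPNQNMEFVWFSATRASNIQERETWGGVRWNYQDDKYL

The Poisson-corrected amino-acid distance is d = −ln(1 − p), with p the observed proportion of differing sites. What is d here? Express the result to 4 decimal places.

0.3567

Mismatches occur at site 2 (V↔I), site 5 (A↔N), site 6 (M↔Q), site 7 (L↔N), site 17 (C↔R), site 19 (G↔S), site 20 (A↔N), site 31 (Q↔R), site 33 (H↔N), site 36 (E↔D), site 39 (L↔Y), site 40 (P↔L).
p = 12/40 = 0.300000.
d = −ln(1 − 0.300000) = −ln(0.700000) = 0.3567.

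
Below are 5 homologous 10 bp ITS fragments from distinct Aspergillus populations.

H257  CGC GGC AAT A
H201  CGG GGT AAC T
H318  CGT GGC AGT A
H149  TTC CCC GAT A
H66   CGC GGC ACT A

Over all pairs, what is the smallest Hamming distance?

1

Pairwise Hamming distances:
  H257 vs H201: 4
  H257 vs H318: 2
  H257 vs H149: 5
  H257 vs H66: 1
  H201 vs H318: 5
  H201 vs H149: 9
  H201 vs H66: 5
  H318 vs H149: 7
  H318 vs H66: 2
  H149 vs H66: 6
The smallest is 1, between H257 and H66.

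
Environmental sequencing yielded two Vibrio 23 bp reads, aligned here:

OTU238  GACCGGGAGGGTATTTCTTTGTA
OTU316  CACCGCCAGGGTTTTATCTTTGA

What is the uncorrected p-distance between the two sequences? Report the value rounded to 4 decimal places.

0.3913

The sequences differ at positions 1 (G/C), 6 (G/C), 7 (G/C), 13 (A/T), 16 (T/A), 17 (C/T), 18 (T/C), 21 (G/T), 22 (T/G).
There are 9 differences over 23 sites, so p = 9/23 = 0.3913.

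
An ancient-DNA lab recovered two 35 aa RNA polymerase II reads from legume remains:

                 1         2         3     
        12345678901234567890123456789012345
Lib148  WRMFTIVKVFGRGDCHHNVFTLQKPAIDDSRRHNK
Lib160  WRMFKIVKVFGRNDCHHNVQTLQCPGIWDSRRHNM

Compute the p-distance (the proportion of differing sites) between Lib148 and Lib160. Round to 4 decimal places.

Differing sites — 5:T/K; 13:G/N; 20:F/Q; 24:K/C; 26:A/G; 28:D/W; 35:K/M.
There are 7 differences over 35 sites, so p = 7/35 = 0.2000.

0.2000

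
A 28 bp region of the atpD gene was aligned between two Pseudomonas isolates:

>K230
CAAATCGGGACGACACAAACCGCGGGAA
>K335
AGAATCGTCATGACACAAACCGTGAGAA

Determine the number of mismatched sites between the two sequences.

7

The sequences differ at positions 1 (C/A), 2 (A/G), 8 (G/T), 9 (G/C), 11 (C/T), 23 (C/T), 25 (G/A).
That gives 7 mismatches out of 28 aligned sites, so the Hamming distance is 7.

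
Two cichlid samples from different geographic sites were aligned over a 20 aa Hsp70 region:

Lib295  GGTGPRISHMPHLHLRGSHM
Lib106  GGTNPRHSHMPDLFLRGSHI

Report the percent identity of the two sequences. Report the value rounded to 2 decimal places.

75.00%

Differing sites — 4:G/N; 7:I/H; 12:H/D; 14:H/F; 20:M/I.
15 of the 20 sites match, so the percent identity is 15/20 × 100 = 75.00%.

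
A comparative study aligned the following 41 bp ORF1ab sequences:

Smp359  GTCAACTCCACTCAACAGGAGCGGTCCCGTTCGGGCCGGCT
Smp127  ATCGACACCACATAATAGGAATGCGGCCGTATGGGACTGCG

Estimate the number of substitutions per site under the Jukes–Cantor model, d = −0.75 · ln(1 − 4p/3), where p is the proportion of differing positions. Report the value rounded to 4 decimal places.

0.5510

Mismatches occur at site 1 (G/A), site 4 (A/G), site 7 (T/A), site 12 (T/A), site 13 (C/T), site 16 (C/T), site 21 (G/A), site 22 (C/T), site 24 (G/C), site 25 (T/G), site 26 (C/G), site 31 (T/A), site 32 (C/T), site 36 (C/A), site 38 (G/T), site 41 (T/G).
p = 16/41 = 0.390244.
d = −0.75 · ln(1 − (4/3)·0.390244) = −0.75 · ln(0.479675) = −0.75 · (-0.734646) = 0.5510.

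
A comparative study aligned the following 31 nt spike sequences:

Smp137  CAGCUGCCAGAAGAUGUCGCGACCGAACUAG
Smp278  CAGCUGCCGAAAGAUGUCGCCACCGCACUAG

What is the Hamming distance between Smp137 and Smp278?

4

Differing sites — 9:A/G; 10:G/A; 21:G/C; 26:A/C.
That gives 4 mismatches out of 31 aligned sites, so the Hamming distance is 4.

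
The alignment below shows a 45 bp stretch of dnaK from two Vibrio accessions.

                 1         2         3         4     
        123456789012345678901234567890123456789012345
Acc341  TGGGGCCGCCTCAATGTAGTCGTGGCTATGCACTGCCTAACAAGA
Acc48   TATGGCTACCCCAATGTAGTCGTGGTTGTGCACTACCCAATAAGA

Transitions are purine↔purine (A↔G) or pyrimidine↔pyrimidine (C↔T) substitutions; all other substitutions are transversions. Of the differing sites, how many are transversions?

Mismatches occur at site 2 (G↔A, transition), site 3 (G↔T, transversion), site 7 (C↔T, transition), site 8 (G↔A, transition), site 11 (T↔C, transition), site 26 (C↔T, transition), site 28 (A↔G, transition), site 35 (G↔A, transition), site 38 (T↔C, transition), site 41 (C↔T, transition).
Of the 10 differences, 9 transitions and 1 transversion, so the answer is 1.

1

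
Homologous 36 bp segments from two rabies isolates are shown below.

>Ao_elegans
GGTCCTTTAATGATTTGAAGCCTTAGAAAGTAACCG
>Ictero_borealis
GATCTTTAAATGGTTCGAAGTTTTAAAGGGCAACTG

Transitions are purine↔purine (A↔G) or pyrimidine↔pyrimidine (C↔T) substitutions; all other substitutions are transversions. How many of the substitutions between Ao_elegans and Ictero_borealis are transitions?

Mismatches occur at site 2 (G↔A, transition), site 5 (C↔T, transition), site 8 (T↔A, transversion), site 13 (A↔G, transition), site 16 (T↔C, transition), site 21 (C↔T, transition), site 22 (C↔T, transition), site 26 (G↔A, transition), site 28 (A↔G, transition), site 29 (A↔G, transition), site 31 (T↔C, transition), site 35 (C↔T, transition).
Of the 12 differences, 11 transitions and 1 transversion, so the answer is 11.

11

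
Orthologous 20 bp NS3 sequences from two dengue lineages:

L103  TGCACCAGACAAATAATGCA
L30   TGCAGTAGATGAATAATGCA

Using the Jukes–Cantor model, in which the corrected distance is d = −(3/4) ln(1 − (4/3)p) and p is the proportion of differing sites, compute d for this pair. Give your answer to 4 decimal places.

Differing sites — 5:C/G; 6:C/T; 10:C/T; 11:A/G.
p = 4/20 = 0.200000.
d = −0.75 · ln(1 − (4/3)·0.200000) = −0.75 · ln(0.733333) = −0.75 · (-0.310155) = 0.2326.

0.2326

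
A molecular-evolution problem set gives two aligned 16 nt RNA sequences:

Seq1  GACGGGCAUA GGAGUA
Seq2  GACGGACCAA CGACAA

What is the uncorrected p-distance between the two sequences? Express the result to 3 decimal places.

0.375

The sequences differ at positions 6 (G/A), 8 (A/C), 9 (U/A), 11 (G/C), 14 (G/C), 15 (U/A).
There are 6 differences over 16 sites, so p = 6/16 = 0.375.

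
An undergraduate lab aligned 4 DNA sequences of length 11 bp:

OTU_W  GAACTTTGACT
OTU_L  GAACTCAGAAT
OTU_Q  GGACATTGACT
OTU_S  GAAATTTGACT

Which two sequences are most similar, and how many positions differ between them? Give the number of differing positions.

Pairwise Hamming distances:
  OTU_W vs OTU_L: 3
  OTU_W vs OTU_Q: 2
  OTU_W vs OTU_S: 1
  OTU_L vs OTU_Q: 5
  OTU_L vs OTU_S: 4
  OTU_Q vs OTU_S: 3
The smallest is 1, between OTU_W and OTU_S.

1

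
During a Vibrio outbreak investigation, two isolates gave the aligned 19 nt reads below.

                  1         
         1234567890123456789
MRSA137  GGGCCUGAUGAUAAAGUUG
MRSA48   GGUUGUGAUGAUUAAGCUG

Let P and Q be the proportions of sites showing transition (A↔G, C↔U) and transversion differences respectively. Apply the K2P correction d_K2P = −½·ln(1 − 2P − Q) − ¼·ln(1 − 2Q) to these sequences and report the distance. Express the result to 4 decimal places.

0.3246

The sequences differ at positions 3 (G/U, transversion), 4 (C/U, transition), 5 (C/G, transversion), 13 (A/U, transversion), 17 (U/C, transition).
Of the 5 differences, 2 transitions and 3 transversions over 19 sites: P = 2/19 = 0.105263, Q = 3/19 = 0.157895.
d = −0.5·ln(0.631579) − 0.25·ln(0.684210) = −0.5·(-0.459532) − 0.25·(-0.379490) = 0.3246.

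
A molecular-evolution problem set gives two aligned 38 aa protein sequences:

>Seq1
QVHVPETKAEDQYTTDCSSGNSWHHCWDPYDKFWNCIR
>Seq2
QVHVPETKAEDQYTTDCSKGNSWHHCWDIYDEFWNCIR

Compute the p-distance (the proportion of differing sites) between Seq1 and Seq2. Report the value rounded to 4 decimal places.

0.0789

Mismatches occur at site 19 (S→K), site 29 (P→I), site 32 (K→E).
There are 3 differences over 38 sites, so p = 3/38 = 0.0789.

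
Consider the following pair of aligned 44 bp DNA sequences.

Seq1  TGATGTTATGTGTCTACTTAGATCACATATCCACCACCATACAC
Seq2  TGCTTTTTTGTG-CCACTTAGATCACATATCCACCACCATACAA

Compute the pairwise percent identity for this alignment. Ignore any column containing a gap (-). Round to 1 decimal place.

88.4%

Excluding the 1 gap column leaves 43 comparable sites.
The sequences differ at positions 3 (A/C), 5 (G/T), 8 (A/T), 15 (T/C), 44 (C/A).
38 of the 43 comparable sites match, so the percent identity is 38/43 × 100 = 88.4%.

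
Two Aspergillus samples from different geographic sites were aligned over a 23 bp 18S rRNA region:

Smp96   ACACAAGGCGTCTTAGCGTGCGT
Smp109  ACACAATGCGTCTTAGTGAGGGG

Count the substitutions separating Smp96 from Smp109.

Differing sites — 7:G/T; 17:C/T; 19:T/A; 21:C/G; 23:T/G.
That gives 5 mismatches out of 23 aligned sites, so the Hamming distance is 5.

5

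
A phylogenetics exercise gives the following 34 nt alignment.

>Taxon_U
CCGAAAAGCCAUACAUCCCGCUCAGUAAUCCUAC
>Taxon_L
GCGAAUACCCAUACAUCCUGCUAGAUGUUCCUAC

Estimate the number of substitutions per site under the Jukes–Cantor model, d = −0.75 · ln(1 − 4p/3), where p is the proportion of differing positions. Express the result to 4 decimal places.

Mismatches occur at site 1 (C↔G), site 6 (A↔U), site 8 (G↔C), site 19 (C↔U), site 23 (C↔A), site 24 (A↔G), site 25 (G↔A), site 27 (A↔G), site 28 (A↔U).
p = 9/34 = 0.264706.
d = −0.75 · ln(1 − (4/3)·0.264706) = −0.75 · ln(0.647059) = −0.75 · (-0.435318) = 0.3265.

0.3265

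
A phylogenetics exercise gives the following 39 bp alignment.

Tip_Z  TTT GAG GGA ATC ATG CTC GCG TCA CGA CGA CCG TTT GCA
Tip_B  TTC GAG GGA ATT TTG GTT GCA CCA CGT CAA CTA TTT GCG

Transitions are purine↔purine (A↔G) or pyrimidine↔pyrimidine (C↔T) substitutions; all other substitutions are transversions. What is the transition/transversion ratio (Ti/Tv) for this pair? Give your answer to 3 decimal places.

3.000

The sequences differ at positions 3 (T/C, transition), 12 (C/T, transition), 13 (A/T, transversion), 16 (C/G, transversion), 18 (C/T, transition), 21 (G/A, transition), 22 (T/C, transition), 27 (A/T, transversion), 29 (G/A, transition), 32 (C/T, transition), 33 (G/A, transition), 39 (A/G, transition).
Of the 12 differences, 9 transitions and 3 transversions, so Ti/Tv = 9/3 = 3.000.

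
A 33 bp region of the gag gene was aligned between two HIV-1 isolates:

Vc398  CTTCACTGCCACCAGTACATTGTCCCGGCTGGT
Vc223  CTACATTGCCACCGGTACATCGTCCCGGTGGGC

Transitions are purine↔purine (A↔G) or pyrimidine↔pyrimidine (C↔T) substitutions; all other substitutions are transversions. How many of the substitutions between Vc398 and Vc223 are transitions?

5

Differing sites — 3:T/A (Tv); 6:C/T (Ti); 14:A/G (Ti); 21:T/C (Ti); 29:C/T (Ti); 30:T/G (Tv); 33:T/C (Ti).
Of the 7 differences, 5 transitions and 2 transversions, so the answer is 5.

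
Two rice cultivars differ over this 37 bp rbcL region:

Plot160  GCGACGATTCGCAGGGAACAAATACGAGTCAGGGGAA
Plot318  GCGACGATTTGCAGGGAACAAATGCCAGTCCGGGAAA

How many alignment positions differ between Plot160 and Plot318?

Differing sites — 10:C/T; 24:A/G; 26:G/C; 31:A/C; 35:G/A.
That gives 5 mismatches out of 37 aligned sites, so the Hamming distance is 5.

5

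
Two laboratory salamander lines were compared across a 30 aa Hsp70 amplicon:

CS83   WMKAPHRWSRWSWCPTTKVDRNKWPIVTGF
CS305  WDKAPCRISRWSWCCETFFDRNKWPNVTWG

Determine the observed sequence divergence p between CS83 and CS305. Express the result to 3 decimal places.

Differing sites — 2:M/D; 6:H/C; 8:W/I; 15:P/C; 16:T/E; 18:K/F; 19:V/F; 26:I/N; 29:G/W; 30:F/G.
There are 10 differences over 30 sites, so p = 10/30 = 0.333.

0.333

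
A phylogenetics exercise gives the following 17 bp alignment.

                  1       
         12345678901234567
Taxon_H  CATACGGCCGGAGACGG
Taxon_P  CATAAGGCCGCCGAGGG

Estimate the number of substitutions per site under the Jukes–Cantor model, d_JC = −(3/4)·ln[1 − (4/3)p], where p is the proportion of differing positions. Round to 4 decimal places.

0.2824

Differing sites — 5:C/A; 11:G/C; 12:A/C; 15:C/G.
p = 4/17 = 0.235294.
d = −0.75 · ln(1 − (4/3)·0.235294) = −0.75 · ln(0.686275) = −0.75 · (-0.376477) = 0.2824.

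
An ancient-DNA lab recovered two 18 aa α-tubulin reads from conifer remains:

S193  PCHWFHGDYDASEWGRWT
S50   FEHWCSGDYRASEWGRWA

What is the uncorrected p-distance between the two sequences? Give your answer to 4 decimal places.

0.3333

Differing sites — 1:P/F; 2:C/E; 5:F/C; 6:H/S; 10:D/R; 18:T/A.
There are 6 differences over 18 sites, so p = 6/18 = 0.3333.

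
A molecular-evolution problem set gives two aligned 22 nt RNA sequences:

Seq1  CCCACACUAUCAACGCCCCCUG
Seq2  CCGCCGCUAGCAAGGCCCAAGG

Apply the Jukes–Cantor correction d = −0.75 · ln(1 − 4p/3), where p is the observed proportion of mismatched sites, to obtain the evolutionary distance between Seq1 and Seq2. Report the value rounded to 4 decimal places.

Mismatches occur at site 3 (C↔G), site 4 (A↔C), site 6 (A↔G), site 10 (U↔G), site 14 (C↔G), site 19 (C↔A), site 20 (C↔A), site 21 (U↔G).
p = 8/22 = 0.363636.
d = −0.75 · ln(1 − (4/3)·0.363636) = −0.75 · ln(0.515152) = −0.75 · (-0.663293) = 0.4975.

0.4975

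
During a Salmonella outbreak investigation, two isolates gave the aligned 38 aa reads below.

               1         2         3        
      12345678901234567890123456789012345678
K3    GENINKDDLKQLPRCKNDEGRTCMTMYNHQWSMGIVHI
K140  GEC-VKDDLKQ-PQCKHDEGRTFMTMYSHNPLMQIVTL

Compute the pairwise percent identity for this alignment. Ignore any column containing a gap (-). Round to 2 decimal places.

66.67%

Excluding the 2 gap columns leaves 36 comparable sites.
Differing sites — 3:N/C; 5:N/V; 14:R/Q; 17:N/H; 23:C/F; 28:N/S; 30:Q/N; 31:W/P; 32:S/L; 34:G/Q; 37:H/T; 38:I/L.
24 of the 36 comparable sites match, so the percent identity is 24/36 × 100 = 66.67%.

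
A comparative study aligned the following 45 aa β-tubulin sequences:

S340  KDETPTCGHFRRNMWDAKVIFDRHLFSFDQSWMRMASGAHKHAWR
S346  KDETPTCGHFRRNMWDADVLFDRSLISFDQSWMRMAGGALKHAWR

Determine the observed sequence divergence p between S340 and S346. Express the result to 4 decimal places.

Mismatches occur at site 18 (K↔D), site 20 (I↔L), site 24 (H↔S), site 26 (F↔I), site 37 (S↔G), site 40 (H↔L).
There are 6 differences over 45 sites, so p = 6/45 = 0.1333.

0.1333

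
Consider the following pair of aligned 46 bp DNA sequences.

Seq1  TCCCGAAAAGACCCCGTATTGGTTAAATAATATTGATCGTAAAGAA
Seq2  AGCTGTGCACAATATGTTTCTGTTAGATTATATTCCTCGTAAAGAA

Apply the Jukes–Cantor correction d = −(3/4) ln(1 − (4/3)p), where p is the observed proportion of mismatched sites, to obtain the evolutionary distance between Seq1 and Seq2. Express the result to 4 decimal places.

0.5532

Mismatches occur at site 1 (T↔A), site 2 (C↔G), site 4 (C↔T), site 6 (A↔T), site 7 (A↔G), site 8 (A↔C), site 10 (G↔C), site 12 (C↔A), site 13 (C↔T), site 14 (C↔A), site 15 (C↔T), site 18 (A↔T), site 20 (T↔C), site 21 (G↔T), site 26 (A↔G), site 29 (A↔T), site 35 (G↔C), site 36 (A↔C).
p = 18/46 = 0.391304.
d = −0.75 · ln(1 − (4/3)·0.391304) = −0.75 · ln(0.478261) = −0.75 · (-0.737599) = 0.5532.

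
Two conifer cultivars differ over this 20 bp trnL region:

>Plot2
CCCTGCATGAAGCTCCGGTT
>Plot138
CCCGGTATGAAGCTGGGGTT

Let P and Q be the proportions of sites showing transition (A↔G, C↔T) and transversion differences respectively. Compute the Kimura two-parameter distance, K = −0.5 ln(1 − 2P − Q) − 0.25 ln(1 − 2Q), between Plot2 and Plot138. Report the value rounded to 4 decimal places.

Mismatches occur at site 4 (T/G, transversion), site 6 (C/T, transition), site 15 (C/G, transversion), site 16 (C/G, transversion).
Of the 4 differences, 1 transition and 3 transversions over 20 sites: P = 1/20 = 0.050000, Q = 3/20 = 0.150000.
d = −0.5·ln(0.750000) − 0.25·ln(0.700000) = −0.5·(-0.287682) − 0.25·(-0.356675) = 0.2330.

0.2330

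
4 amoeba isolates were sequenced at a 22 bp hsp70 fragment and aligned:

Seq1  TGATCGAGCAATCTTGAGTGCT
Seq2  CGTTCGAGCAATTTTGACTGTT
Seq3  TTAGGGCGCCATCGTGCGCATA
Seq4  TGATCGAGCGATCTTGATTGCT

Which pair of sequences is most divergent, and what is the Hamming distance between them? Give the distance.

14

Pairwise Hamming distances:
  Seq1 vs Seq2: 5
  Seq1 vs Seq3: 11
  Seq1 vs Seq4: 2
  Seq2 vs Seq3: 14
  Seq2 vs Seq4: 6
  Seq3 vs Seq4: 12
The largest is 14, between Seq2 and Seq3.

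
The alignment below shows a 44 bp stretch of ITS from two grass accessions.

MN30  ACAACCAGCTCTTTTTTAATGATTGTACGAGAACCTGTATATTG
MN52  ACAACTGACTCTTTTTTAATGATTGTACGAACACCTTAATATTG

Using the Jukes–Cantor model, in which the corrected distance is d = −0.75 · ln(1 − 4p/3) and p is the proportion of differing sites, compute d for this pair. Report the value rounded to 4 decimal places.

Differing sites — 6:C/T; 7:A/G; 8:G/A; 31:G/A; 32:A/C; 37:G/T; 38:T/A.
p = 7/44 = 0.159091.
d = −0.75 · ln(1 − (4/3)·0.159091) = −0.75 · ln(0.787879) = −0.75 · (-0.238411) = 0.1788.

0.1788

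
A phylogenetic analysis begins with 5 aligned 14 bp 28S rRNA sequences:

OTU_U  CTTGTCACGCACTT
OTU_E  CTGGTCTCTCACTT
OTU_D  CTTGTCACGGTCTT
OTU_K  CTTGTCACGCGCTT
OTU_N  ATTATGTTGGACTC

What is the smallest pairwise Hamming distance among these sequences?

Pairwise Hamming distances:
  OTU_U vs OTU_E: 3
  OTU_U vs OTU_D: 2
  OTU_U vs OTU_K: 1
  OTU_U vs OTU_N: 7
  OTU_E vs OTU_D: 5
  OTU_E vs OTU_K: 4
  OTU_E vs OTU_N: 8
  OTU_D vs OTU_K: 2
  OTU_D vs OTU_N: 7
  OTU_K vs OTU_N: 8
The smallest is 1, between OTU_U and OTU_K.

1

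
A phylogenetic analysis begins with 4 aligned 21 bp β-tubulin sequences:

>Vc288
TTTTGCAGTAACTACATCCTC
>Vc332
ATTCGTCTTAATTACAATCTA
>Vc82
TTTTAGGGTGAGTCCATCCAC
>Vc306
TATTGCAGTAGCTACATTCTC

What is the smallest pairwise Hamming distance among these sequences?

3

Pairwise Hamming distances:
  Vc288 vs Vc332: 9
  Vc288 vs Vc82: 7
  Vc288 vs Vc306: 3
  Vc332 vs Vc82: 13
  Vc332 vs Vc306: 10
  Vc82 vs Vc306: 10
The smallest is 3, between Vc288 and Vc306.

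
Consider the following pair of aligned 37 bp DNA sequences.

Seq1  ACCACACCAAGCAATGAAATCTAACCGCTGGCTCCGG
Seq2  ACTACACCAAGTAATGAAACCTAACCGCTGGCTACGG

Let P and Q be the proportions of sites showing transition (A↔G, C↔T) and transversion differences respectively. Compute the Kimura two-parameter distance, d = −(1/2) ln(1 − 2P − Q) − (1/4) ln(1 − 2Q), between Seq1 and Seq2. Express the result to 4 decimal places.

Mismatches occur at site 3 (C/T, transition), site 12 (C/T, transition), site 20 (T/C, transition), site 34 (C/A, transversion).
Of the 4 differences, 3 transitions and 1 transversion over 37 sites: P = 3/37 = 0.081081, Q = 1/37 = 0.027027.
d = −0.5·ln(0.810811) − 0.25·ln(0.945946) = −0.5·(-0.209720) − 0.25·(-0.055570) = 0.1188.

0.1188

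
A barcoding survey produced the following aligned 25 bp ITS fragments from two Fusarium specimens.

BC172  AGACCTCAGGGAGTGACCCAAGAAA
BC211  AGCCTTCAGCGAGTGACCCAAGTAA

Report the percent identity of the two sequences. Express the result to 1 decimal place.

84.0%

Mismatches occur at site 3 (A↔C), site 5 (C↔T), site 10 (G↔C), site 23 (A↔T).
21 of the 25 sites match, so the percent identity is 21/25 × 100 = 84.0%.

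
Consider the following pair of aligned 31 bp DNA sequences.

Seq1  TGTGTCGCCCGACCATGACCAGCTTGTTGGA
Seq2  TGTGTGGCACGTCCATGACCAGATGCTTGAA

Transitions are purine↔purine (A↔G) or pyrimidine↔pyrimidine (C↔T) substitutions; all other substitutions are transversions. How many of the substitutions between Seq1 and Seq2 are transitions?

1

The sequences differ at positions 6 (C/G, transversion), 9 (C/A, transversion), 12 (A/T, transversion), 23 (C/A, transversion), 25 (T/G, transversion), 26 (G/C, transversion), 30 (G/A, transition).
Of the 7 differences, 1 transition and 6 transversions, so the answer is 1.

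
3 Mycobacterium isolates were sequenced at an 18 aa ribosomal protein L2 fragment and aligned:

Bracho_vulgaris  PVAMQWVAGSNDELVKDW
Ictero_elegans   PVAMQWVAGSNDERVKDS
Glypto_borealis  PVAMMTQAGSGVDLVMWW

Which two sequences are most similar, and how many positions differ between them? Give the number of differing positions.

2

Pairwise Hamming distances:
  Bracho_vulgaris vs Ictero_elegans: 2
  Bracho_vulgaris vs Glypto_borealis: 8
  Ictero_elegans vs Glypto_borealis: 10
The smallest is 2, between Bracho_vulgaris and Ictero_elegans.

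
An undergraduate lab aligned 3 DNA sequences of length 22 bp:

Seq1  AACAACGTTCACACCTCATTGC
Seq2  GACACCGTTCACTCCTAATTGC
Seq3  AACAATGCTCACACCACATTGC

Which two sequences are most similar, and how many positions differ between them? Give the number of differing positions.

3

Pairwise Hamming distances:
  Seq1 vs Seq2: 4
  Seq1 vs Seq3: 3
  Seq2 vs Seq3: 7
The smallest is 3, between Seq1 and Seq3.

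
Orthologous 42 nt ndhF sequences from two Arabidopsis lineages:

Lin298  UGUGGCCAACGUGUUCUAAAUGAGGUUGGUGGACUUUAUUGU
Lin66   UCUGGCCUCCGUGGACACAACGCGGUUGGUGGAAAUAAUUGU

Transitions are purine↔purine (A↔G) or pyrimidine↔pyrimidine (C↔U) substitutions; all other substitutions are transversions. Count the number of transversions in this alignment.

11

Mismatches occur at site 2 (G/C, transversion), site 8 (A/U, transversion), site 9 (A/C, transversion), site 14 (U/G, transversion), site 15 (U/A, transversion), site 17 (U/A, transversion), site 18 (A/C, transversion), site 21 (U/C, transition), site 23 (A/C, transversion), site 34 (C/A, transversion), site 35 (U/A, transversion), site 37 (U/A, transversion).
Of the 12 differences, 1 transition and 11 transversions, so the answer is 11.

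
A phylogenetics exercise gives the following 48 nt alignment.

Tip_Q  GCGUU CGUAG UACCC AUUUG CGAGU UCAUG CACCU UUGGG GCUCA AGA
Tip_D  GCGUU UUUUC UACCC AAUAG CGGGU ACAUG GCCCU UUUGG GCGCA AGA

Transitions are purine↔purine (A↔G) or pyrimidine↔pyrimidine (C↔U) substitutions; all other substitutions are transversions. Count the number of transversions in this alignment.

10

Mismatches occur at site 6 (C→U, transition), site 7 (G→U, transversion), site 9 (A→U, transversion), site 10 (G→C, transversion), site 17 (U→A, transversion), site 19 (U→A, transversion), site 23 (A→G, transition), site 26 (U→A, transversion), site 31 (C→G, transversion), site 32 (A→C, transversion), site 38 (G→U, transversion), site 43 (U→G, transversion).
Of the 12 differences, 2 transitions and 10 transversions, so the answer is 10.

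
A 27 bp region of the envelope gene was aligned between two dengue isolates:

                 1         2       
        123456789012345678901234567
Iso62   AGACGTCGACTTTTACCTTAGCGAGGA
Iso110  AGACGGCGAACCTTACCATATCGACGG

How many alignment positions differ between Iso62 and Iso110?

The sequences differ at positions 6 (T/G), 10 (C/A), 11 (T/C), 12 (T/C), 18 (T/A), 21 (G/T), 25 (G/C), 27 (A/G).
That gives 8 mismatches out of 27 aligned sites, so the Hamming distance is 8.

8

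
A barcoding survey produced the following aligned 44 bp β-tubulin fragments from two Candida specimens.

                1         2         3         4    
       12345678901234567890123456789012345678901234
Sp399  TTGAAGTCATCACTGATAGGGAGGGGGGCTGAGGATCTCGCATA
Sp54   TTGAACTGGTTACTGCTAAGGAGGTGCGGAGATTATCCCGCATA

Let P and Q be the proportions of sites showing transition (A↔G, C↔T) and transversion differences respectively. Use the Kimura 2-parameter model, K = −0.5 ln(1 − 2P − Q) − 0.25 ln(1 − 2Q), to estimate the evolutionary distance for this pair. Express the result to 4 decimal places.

0.3757

Differing sites — 6:G/C (Tv); 8:C/G (Tv); 9:A/G (Ti); 11:C/T (Ti); 16:A/C (Tv); 19:G/A (Ti); 25:G/T (Tv); 27:G/C (Tv); 29:C/G (Tv); 30:T/A (Tv); 33:G/T (Tv); 34:G/T (Tv); 38:T/C (Ti).
Of the 13 differences, 4 transitions and 9 transversions over 44 sites: P = 4/44 = 0.090909, Q = 9/44 = 0.204545.
d = −0.5·ln(0.613637) − 0.25·ln(0.590910) = −0.5·(-0.488352) − 0.25·(-0.526092) = 0.3757.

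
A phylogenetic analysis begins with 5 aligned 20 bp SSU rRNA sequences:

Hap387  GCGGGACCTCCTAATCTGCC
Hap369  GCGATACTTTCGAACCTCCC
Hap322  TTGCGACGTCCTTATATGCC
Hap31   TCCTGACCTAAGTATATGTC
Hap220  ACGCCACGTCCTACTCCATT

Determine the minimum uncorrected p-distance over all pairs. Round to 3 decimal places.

Pairwise Hamming distances:
  Hap387 vs Hap369: 7
  Hap387 vs Hap322: 6
  Hap387 vs Hap31: 9
  Hap387 vs Hap220: 9
  Hap369 vs Hap322: 11
  Hap369 vs Hap31: 12
  Hap369 vs Hap220: 12
  Hap322 vs Hap31: 8
  Hap322 vs Hap220: 10
  Hap31 vs Hap220: 14
The smallest is 6 mismatches, between Hap387 and Hap322; p = 6/20 = 0.300.

0.300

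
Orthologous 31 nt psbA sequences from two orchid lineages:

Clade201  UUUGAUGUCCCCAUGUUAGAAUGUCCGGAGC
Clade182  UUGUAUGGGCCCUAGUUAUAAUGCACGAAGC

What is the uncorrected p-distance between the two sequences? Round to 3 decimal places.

0.323

Differing sites — 3:U/G; 4:G/U; 8:U/G; 9:C/G; 13:A/U; 14:U/A; 19:G/U; 24:U/C; 25:C/A; 28:G/A.
There are 10 differences over 31 sites, so p = 10/31 = 0.323.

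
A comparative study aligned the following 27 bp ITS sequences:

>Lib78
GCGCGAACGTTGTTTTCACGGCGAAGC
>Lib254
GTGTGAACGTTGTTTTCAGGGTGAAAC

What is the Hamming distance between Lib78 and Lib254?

5

The sequences differ at positions 2 (C/T), 4 (C/T), 19 (C/G), 22 (C/T), 26 (G/A).
That gives 5 mismatches out of 27 aligned sites, so the Hamming distance is 5.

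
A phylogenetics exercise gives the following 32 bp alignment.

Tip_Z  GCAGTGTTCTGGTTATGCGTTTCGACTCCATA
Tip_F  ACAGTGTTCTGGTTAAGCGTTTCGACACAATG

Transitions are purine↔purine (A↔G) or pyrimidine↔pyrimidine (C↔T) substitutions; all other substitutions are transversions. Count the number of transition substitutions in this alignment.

Mismatches occur at site 1 (G/A, transition), site 16 (T/A, transversion), site 27 (T/A, transversion), site 29 (C/A, transversion), site 32 (A/G, transition).
Of the 5 differences, 2 transitions and 3 transversions, so the answer is 2.

2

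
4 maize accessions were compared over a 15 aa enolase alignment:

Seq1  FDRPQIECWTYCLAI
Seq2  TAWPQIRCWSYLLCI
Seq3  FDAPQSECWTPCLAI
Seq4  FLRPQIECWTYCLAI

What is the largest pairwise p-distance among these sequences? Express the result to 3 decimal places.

0.600

Pairwise Hamming distances:
  Seq1 vs Seq2: 7
  Seq1 vs Seq3: 3
  Seq1 vs Seq4: 1
  Seq2 vs Seq3: 9
  Seq2 vs Seq4: 7
  Seq3 vs Seq4: 4
The largest is 9 mismatches, between Seq2 and Seq3; p = 9/15 = 0.600.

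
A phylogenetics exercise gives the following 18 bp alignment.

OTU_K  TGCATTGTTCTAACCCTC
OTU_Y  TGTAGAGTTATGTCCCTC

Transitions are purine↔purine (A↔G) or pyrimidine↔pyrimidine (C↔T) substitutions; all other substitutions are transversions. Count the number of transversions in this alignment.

Differing sites — 3:C/T (Ti); 5:T/G (Tv); 6:T/A (Tv); 10:C/A (Tv); 12:A/G (Ti); 13:A/T (Tv).
Of the 6 differences, 2 transitions and 4 transversions, so the answer is 4.

4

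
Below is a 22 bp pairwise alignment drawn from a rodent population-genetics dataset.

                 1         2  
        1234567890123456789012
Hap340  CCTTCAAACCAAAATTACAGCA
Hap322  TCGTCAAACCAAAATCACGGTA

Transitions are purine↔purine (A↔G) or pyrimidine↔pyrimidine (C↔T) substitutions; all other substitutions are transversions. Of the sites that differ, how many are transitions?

The sequences differ at positions 1 (C/T, transition), 3 (T/G, transversion), 16 (T/C, transition), 19 (A/G, transition), 21 (C/T, transition).
Of the 5 differences, 4 transitions and 1 transversion, so the answer is 4.

4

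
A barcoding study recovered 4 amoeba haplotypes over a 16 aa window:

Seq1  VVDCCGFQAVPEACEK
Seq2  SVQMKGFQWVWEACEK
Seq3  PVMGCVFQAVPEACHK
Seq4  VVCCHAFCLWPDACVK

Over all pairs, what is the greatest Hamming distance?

11

Pairwise Hamming distances:
  Seq1 vs Seq2: 6
  Seq1 vs Seq3: 5
  Seq1 vs Seq4: 8
  Seq2 vs Seq3: 8
  Seq2 vs Seq4: 11
  Seq3 vs Seq4: 10
The largest is 11, between Seq2 and Seq4.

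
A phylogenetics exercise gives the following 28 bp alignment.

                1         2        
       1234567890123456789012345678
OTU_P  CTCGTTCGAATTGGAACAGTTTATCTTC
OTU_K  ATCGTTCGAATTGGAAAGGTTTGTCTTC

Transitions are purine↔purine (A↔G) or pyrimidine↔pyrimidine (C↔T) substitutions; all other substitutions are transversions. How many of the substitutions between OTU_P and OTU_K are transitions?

2

Mismatches occur at site 1 (C/A, transversion), site 17 (C/A, transversion), site 18 (A/G, transition), site 23 (A/G, transition).
Of the 4 differences, 2 transitions and 2 transversions, so the answer is 2.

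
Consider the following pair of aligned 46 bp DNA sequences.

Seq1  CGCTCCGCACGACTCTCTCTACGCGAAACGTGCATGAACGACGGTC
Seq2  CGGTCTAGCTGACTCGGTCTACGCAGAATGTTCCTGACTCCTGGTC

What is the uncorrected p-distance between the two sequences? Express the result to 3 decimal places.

Differing sites — 3:C/G; 6:C/T; 7:G/A; 8:C/G; 9:A/C; 10:C/T; 16:T/G; 17:C/G; 25:G/A; 26:A/G; 29:C/T; 32:G/T; 34:A/C; 38:A/C; 39:C/T; 40:G/C; 41:A/C; 42:C/T.
There are 18 differences over 46 sites, so p = 18/46 = 0.391.

0.391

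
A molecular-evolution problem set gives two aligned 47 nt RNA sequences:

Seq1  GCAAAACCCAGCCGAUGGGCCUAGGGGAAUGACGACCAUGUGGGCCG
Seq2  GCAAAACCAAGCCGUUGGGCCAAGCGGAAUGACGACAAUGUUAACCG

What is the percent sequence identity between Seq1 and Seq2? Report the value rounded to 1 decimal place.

The sequences differ at positions 9 (C/A), 15 (A/U), 22 (U/A), 25 (G/C), 37 (C/A), 42 (G/U), 43 (G/A), 44 (G/A).
39 of the 47 sites match, so the percent identity is 39/47 × 100 = 83.0%.

83.0%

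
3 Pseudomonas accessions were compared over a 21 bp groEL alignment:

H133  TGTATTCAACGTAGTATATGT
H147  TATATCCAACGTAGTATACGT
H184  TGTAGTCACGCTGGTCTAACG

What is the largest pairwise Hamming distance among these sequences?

Pairwise Hamming distances:
  H133 vs H147: 3
  H133 vs H184: 9
  H147 vs H184: 11
The largest is 11, between H147 and H184.

11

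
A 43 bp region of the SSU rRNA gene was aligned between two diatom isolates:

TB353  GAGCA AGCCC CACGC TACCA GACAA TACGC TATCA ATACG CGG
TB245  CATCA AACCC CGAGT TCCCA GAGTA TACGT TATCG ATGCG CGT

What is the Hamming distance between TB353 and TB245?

13

The sequences differ at positions 1 (G/C), 3 (G/T), 7 (G/A), 12 (A/G), 13 (C/A), 15 (C/T), 17 (A/C), 23 (C/G), 24 (A/T), 30 (C/T), 35 (A/G), 38 (A/G), 43 (G/T).
That gives 13 mismatches out of 43 aligned sites, so the Hamming distance is 13.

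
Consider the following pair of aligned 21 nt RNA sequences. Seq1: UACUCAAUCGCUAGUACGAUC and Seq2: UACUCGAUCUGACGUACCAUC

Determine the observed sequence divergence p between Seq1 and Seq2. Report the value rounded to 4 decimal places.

0.2857

Differing sites — 6:A/G; 10:G/U; 11:C/G; 12:U/A; 13:A/C; 18:G/C.
There are 6 differences over 21 sites, so p = 6/21 = 0.2857.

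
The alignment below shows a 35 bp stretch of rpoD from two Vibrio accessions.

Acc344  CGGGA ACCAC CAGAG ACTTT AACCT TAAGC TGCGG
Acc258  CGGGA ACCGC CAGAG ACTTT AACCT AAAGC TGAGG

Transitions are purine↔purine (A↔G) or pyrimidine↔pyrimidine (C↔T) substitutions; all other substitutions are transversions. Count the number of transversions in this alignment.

The sequences differ at positions 9 (A/G, transition), 26 (T/A, transversion), 33 (C/A, transversion).
Of the 3 differences, 1 transition and 2 transversions, so the answer is 2.

2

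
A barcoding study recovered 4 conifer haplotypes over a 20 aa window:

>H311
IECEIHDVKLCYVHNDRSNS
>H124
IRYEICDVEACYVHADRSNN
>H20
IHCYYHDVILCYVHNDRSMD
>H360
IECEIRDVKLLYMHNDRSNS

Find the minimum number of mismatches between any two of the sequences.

3

Pairwise Hamming distances:
  H311 vs H124: 7
  H311 vs H20: 6
  H311 vs H360: 3
  H124 vs H20: 10
  H124 vs H360: 9
  H20 vs H360: 9
The smallest is 3, between H311 and H360.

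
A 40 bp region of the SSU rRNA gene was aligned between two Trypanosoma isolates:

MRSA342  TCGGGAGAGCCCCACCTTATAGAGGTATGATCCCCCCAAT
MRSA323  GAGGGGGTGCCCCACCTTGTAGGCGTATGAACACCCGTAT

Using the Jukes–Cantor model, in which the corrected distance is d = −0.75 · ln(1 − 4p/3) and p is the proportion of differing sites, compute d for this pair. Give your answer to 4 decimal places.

Differing sites — 1:T/G; 2:C/A; 6:A/G; 8:A/T; 19:A/G; 23:A/G; 24:G/C; 31:T/A; 33:C/A; 37:C/G; 38:A/T.
p = 11/40 = 0.275000.
d = −0.75 · ln(1 − (4/3)·0.275000) = −0.75 · ln(0.633333) = −0.75 · (-0.456759) = 0.3426.

0.3426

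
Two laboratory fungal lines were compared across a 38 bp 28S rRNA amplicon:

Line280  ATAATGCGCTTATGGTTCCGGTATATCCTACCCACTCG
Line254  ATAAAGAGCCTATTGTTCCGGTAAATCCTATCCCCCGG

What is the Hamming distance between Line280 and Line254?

9

The sequences differ at positions 5 (T/A), 7 (C/A), 10 (T/C), 14 (G/T), 24 (T/A), 31 (C/T), 34 (A/C), 36 (T/C), 37 (C/G).
That gives 9 mismatches out of 38 aligned sites, so the Hamming distance is 9.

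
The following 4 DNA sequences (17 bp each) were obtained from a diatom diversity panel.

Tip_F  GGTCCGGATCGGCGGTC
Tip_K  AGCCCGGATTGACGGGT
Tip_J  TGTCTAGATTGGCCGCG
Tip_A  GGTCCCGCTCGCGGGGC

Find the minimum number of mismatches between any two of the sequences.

Pairwise Hamming distances:
  Tip_F vs Tip_K: 6
  Tip_F vs Tip_J: 7
  Tip_F vs Tip_A: 5
  Tip_K vs Tip_J: 8
  Tip_K vs Tip_A: 8
  Tip_J vs Tip_A: 10
The smallest is 5, between Tip_F and Tip_A.

5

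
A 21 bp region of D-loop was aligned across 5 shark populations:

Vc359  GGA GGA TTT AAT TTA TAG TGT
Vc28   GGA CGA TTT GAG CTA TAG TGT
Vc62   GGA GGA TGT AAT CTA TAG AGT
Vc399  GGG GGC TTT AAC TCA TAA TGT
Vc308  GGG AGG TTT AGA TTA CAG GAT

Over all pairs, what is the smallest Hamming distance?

Pairwise Hamming distances:
  Vc359 vs Vc28: 4
  Vc359 vs Vc62: 3
  Vc359 vs Vc399: 5
  Vc359 vs Vc308: 8
  Vc28 vs Vc62: 5
  Vc28 vs Vc399: 8
  Vc28 vs Vc308: 10
  Vc62 vs Vc399: 8
  Vc62 vs Vc308: 10
  Vc399 vs Vc308: 9
The smallest is 3, between Vc359 and Vc62.

3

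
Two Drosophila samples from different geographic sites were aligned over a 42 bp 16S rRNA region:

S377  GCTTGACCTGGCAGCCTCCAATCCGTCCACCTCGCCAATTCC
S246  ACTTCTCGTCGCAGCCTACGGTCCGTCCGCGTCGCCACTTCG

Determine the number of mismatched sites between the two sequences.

Mismatches occur at site 1 (G→A), site 5 (G→C), site 6 (A→T), site 8 (C→G), site 10 (G→C), site 18 (C→A), site 20 (A→G), site 21 (A→G), site 29 (A→G), site 31 (C→G), site 38 (A→C), site 42 (C→G).
That gives 12 mismatches out of 42 aligned sites, so the Hamming distance is 12.

12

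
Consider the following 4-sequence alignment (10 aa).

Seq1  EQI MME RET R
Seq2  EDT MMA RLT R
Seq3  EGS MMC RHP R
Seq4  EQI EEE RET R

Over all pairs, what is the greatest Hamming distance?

7

Pairwise Hamming distances:
  Seq1 vs Seq2: 4
  Seq1 vs Seq3: 5
  Seq1 vs Seq4: 2
  Seq2 vs Seq3: 5
  Seq2 vs Seq4: 6
  Seq3 vs Seq4: 7
The largest is 7, between Seq3 and Seq4.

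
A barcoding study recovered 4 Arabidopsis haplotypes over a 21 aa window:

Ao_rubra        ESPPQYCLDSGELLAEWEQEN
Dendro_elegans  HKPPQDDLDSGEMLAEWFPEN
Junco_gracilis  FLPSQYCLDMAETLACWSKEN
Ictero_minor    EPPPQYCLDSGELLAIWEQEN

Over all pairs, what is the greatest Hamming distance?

Pairwise Hamming distances:
  Ao_rubra vs Dendro_elegans: 7
  Ao_rubra vs Junco_gracilis: 9
  Ao_rubra vs Ictero_minor: 2
  Dendro_elegans vs Junco_gracilis: 11
  Dendro_elegans vs Ictero_minor: 8
  Junco_gracilis vs Ictero_minor: 9
The largest is 11, between Dendro_elegans and Junco_gracilis.

11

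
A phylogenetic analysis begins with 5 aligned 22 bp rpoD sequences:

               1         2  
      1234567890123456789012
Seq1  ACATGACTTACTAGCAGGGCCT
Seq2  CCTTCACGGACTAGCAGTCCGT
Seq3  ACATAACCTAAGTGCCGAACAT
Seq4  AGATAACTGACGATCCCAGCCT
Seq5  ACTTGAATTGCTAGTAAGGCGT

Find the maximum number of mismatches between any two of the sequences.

Pairwise Hamming distances:
  Seq1 vs Seq2: 8
  Seq1 vs Seq3: 9
  Seq1 vs Seq4: 8
  Seq1 vs Seq5: 6
  Seq2 vs Seq3: 12
  Seq2 vs Seq4: 12
  Seq2 vs Seq5: 10
  Seq3 vs Seq4: 9
  Seq3 vs Seq5: 14
  Seq4 vs Seq5: 13
The largest is 14, between Seq3 and Seq5.

14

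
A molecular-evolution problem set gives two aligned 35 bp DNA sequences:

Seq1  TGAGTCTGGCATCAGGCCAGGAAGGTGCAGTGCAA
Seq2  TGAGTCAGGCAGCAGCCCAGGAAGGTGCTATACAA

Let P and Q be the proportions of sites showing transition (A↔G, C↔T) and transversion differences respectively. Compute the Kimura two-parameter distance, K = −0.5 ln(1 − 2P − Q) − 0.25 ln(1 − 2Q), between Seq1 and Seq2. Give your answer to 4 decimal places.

0.1946

Mismatches occur at site 7 (T↔A, transversion), site 12 (T↔G, transversion), site 16 (G↔C, transversion), site 29 (A↔T, transversion), site 30 (G↔A, transition), site 32 (G↔A, transition).
Of the 6 differences, 2 transitions and 4 transversions over 35 sites: P = 2/35 = 0.057143, Q = 4/35 = 0.114286.
d = −0.5·ln(0.771428) − 0.25·ln(0.771428) = −0.5·(-0.259512) − 0.25·(-0.259512) = 0.1946.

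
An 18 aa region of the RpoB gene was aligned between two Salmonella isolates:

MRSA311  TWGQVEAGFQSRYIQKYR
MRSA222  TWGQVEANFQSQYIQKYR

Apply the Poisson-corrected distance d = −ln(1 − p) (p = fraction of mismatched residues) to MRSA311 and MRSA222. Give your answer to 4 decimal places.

0.1178

Differing sites — 8:G/N; 12:R/Q.
p = 2/18 = 0.111111.
d = −ln(1 − 0.111111) = −ln(0.888889) = 0.1178.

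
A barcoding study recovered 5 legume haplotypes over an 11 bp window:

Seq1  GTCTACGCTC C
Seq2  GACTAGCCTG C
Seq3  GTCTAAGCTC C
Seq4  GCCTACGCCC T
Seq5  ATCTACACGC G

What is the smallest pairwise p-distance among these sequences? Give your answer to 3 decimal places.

0.091

Pairwise Hamming distances:
  Seq1 vs Seq2: 4
  Seq1 vs Seq3: 1
  Seq1 vs Seq4: 3
  Seq1 vs Seq5: 4
  Seq2 vs Seq3: 4
  Seq2 vs Seq4: 6
  Seq2 vs Seq5: 7
  Seq3 vs Seq4: 4
  Seq3 vs Seq5: 5
  Seq4 vs Seq5: 5
The smallest is 1 mismatch, between Seq1 and Seq3; p = 1/11 = 0.091.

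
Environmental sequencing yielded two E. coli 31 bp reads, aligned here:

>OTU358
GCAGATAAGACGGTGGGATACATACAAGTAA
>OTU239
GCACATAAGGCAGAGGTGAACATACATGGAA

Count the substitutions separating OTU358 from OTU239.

Mismatches occur at site 4 (G→C), site 10 (A→G), site 12 (G→A), site 14 (T→A), site 17 (G→T), site 18 (A→G), site 19 (T→A), site 27 (A→T), site 29 (T→G).
That gives 9 mismatches out of 31 aligned sites, so the Hamming distance is 9.

9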